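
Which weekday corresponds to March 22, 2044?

Tuesday

January 1, 2044 is a Friday.
Jan 1, 2044 → Feb 1, 2044: 31 days (January has 31).
Feb 1, 2044 → Mar 1, 2044: 29 days (February has 29).
Mar 1, 2044 → Mar 22, 2044: 21 days.
Total: 81 days.
81 mod 7 = 4, so Friday + 4 = Tuesday.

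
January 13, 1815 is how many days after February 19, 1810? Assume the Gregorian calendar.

Feb 19, 1810 → Feb 19, 1811: 365 days.
Feb 19, 1811 → Feb 19, 1812: 365 days.
Feb 19, 1812 → Feb 19, 1813: 366 days (Feb 29, 1812 is in that span).
Feb 19, 1813 → Feb 19, 1814: 365 days.
Feb 19, 1814 → Mar 19, 1814: 28 days (February has 28).
Mar 19, 1814 → Apr 19, 1814: 31 days (March has 31).
Apr 19, 1814 → May 19, 1814: 30 days (April has 30).
May 19, 1814 → Jun 19, 1814: 31 days (May has 31).
Jun 19, 1814 → Jul 19, 1814: 30 days (June has 30).
Jul 19, 1814 → Aug 19, 1814: 31 days (July has 31).
Aug 19, 1814 → Sep 19, 1814: 31 days (August has 31).
Sep 19, 1814 → Oct 19, 1814: 30 days (September has 30).
Oct 19, 1814 → Nov 19, 1814: 31 days (October has 31).
Nov 19, 1814 → Dec 19, 1814: 30 days (November has 30).
Dec 19, 1814 → Jan 13, 1815: 25 days.
Total: 1789 days.

1789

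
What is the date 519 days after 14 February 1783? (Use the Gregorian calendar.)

+365 (one year) → Feb 14, 1784 (154 left).
Feb has 29 days: +16 → Mar 1, 1784 (138 left).
Mar has 31 days: +31 → Apr 1, 1784 (107 left).
Apr has 30 days: +30 → May 1, 1784 (77 left).
May has 31 days: +31 → Jun 1, 1784 (46 left).
Jun has 30 days: +30 → Jul 1, 1784 (16 left).
+16 → Jul 17, 1784.

July 17, 1784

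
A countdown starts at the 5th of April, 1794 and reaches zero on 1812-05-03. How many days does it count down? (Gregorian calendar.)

6602

Apr 5, 1794 → Apr 5, 1795: 365 days.
Apr 5, 1795 → Apr 5, 1796: 366 days (Feb 29, 1796 is in that span).
Apr 5, 1796 → Apr 5, 1797: 365 days.
Apr 5, 1797 → Apr 5, 1798: 365 days.
Apr 5, 1798 → Apr 5, 1799: 365 days.
Apr 5, 1799 → Apr 5, 1800: 365 days.
Apr 5, 1800 → Apr 5, 1801: 365 days.
Apr 5, 1801 → Apr 5, 1802: 365 days.
Apr 5, 1802 → Apr 5, 1803: 365 days.
Apr 5, 1803 → Apr 5, 1804: 366 days (Feb 29, 1804 is in that span).
Apr 5, 1804 → Apr 5, 1805: 365 days.
Apr 5, 1805 → Apr 5, 1806: 365 days.
Apr 5, 1806 → Apr 5, 1807: 365 days.
Apr 5, 1807 → Apr 5, 1808: 366 days (Feb 29, 1808 is in that span).
Apr 5, 1808 → Apr 5, 1809: 365 days.
Apr 5, 1809 → Apr 5, 1810: 365 days.
Apr 5, 1810 → Apr 5, 1811: 365 days.
Apr 5, 1811 → May 5, 1811: 30 days (April has 30).
May 5, 1811 → Jun 5, 1811: 31 days (May has 31).
Jun 5, 1811 → Jul 5, 1811: 30 days (June has 30).
Jul 5, 1811 → Aug 5, 1811: 31 days (July has 31).
Aug 5, 1811 → Sep 5, 1811: 31 days (August has 31).
Sep 5, 1811 → Oct 5, 1811: 30 days (September has 30).
Oct 5, 1811 → Nov 5, 1811: 31 days (October has 31).
Nov 5, 1811 → Dec 5, 1811: 30 days (November has 30).
Dec 5, 1811 → Jan 5, 1812: 31 days (December has 31).
Jan 5, 1812 → Feb 5, 1812: 31 days (January has 31).
Feb 5, 1812 → Mar 5, 1812: 29 days (February has 29).
Mar 5, 1812 → Apr 5, 1812: 31 days (March has 31).
Apr 5, 1812 → May 3, 1812: 28 days.
Total: 6602 days.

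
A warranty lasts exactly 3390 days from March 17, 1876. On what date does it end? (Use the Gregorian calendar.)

+365 (one year) → Mar 17, 1877 (3025 left).
+365 (one year) → Mar 17, 1878 (2660 left).
+365 (one year) → Mar 17, 1879 (2295 left).
+366 (one year; includes Feb 29, 1880) → Mar 17, 1880 (1929 left).
+365 (one year) → Mar 17, 1881 (1564 left).
+365 (one year) → Mar 17, 1882 (1199 left).
+365 (one year) → Mar 17, 1883 (834 left).
+366 (one year; includes Feb 29, 1884) → Mar 17, 1884 (468 left).
+365 (one year) → Mar 17, 1885 (103 left).
Mar has 31 days: +15 → Apr 1, 1885 (88 left).
Apr has 30 days: +30 → May 1, 1885 (58 left).
May has 31 days: +31 → Jun 1, 1885 (27 left).
+27 → Jun 28, 1885.

June 28, 1885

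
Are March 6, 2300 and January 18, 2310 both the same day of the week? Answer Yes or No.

From Mar 6, 2300 to Jan 18, 2310 is 3605 days.
3605 mod 7 = 0, so they are the same weekday.
(Mar 6, 2300 is a Tuesday; Jan 18, 2310 is a Tuesday.)

Yes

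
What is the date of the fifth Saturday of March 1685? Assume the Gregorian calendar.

March 1, 1685 is a Thursday.
The first Saturday is therefore March 3 (2 days later).
The fifth Saturday is 3 + 4×7 = March 31.

March 31, 1685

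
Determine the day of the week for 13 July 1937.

Tuesday

Doomsday rule: the anchor day for the 1900s is Wednesday. For year 37: 37÷12 = 3 r 1, and 1÷4 = 0, so 3+1+0 = 4.
Wednesday + 4 ≡ Sunday — that's 1937's doomsday.
In July the doomsday date is Jul 11.
Jul 13 is 2 days after Jul 11; 2 mod 7 = 2, so Sunday + 2 = Tuesday.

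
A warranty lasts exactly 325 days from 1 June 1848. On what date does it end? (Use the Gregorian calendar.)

Jun has 30 days: +30 → Jul 1, 1848 (295 left).
Jul has 31 days: +31 → Aug 1, 1848 (264 left).
Aug has 31 days: +31 → Sep 1, 1848 (233 left).
Sep has 30 days: +30 → Oct 1, 1848 (203 left).
Oct has 31 days: +31 → Nov 1, 1848 (172 left).
Nov has 30 days: +30 → Dec 1, 1848 (142 left).
Dec has 31 days: +31 → Jan 1, 1849 (111 left).
Jan has 31 days: +31 → Feb 1, 1849 (80 left).
Feb has 28 days: +28 → Mar 1, 1849 (52 left).
Mar has 31 days: +31 → Apr 1, 1849 (21 left).
+21 → Apr 22, 1849.

April 22, 1849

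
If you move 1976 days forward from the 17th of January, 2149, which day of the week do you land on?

Sunday

First find the weekday of Jan 17, 2149. Doomsday rule: the anchor day for the 2100s is Sunday. For year 49: 49÷12 = 4 r 1, and 1÷4 = 0, so 4+1+0 = 5.
Sunday + 5 ≡ Friday — that's 2149's doomsday.
In January the doomsday date is Jan 3 (2149 is not a leap year).
Jan 17 is 14 days after Jan 3; 14 mod 7 = 0, so Friday + 0 = Friday.
1976 mod 7 = 2, so 1976 days after a Friday is Friday + 2 = Sunday.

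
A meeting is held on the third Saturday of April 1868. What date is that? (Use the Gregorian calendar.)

April 18, 1868

April 1, 1868 is a Wednesday.
The first Saturday is therefore April 4 (3 days later).
The third Saturday is 4 + 2×7 = April 18.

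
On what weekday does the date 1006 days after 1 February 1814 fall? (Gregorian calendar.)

Sunday

Feb 1, 1814 is a Tuesday.
1006 mod 7 = 5, so 1006 days after a Tuesday is Tuesday + 5 = Sunday.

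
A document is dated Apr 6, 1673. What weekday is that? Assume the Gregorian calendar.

Thursday

Doomsday rule: the anchor day for the 1600s is Tuesday. For year 73: 73÷12 = 6 r 1, and 1÷4 = 0, so 6+1+0 = 7.
Tuesday + 7 ≡ Tuesday — that's 1673's doomsday.
In April the doomsday date is Apr 4.
Apr 6 is 2 days after Apr 4; 2 mod 7 = 2, so Tuesday + 2 = Thursday.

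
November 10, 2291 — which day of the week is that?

Doomsday rule: the anchor day for the 2200s is Friday. For year 91: 91÷12 = 7 r 7, and 7÷4 = 1, so 7+7+1 = 15.
Friday + 15 ≡ Saturday — that's 2291's doomsday.
In November the doomsday date is Nov 7.
Nov 10 is 3 days after Nov 7; 3 mod 7 = 3, so Saturday + 3 = Tuesday.

Tuesday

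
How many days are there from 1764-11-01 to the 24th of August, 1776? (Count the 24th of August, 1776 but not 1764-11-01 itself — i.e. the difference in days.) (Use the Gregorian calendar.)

4314

Nov 1, 1764 → Nov 1, 1765: 365 days.
Nov 1, 1765 → Nov 1, 1766: 365 days.
Nov 1, 1766 → Nov 1, 1767: 365 days.
Nov 1, 1767 → Nov 1, 1768: 366 days (Feb 29, 1768 is in that span).
Nov 1, 1768 → Nov 1, 1769: 365 days.
Nov 1, 1769 → Nov 1, 1770: 365 days.
Nov 1, 1770 → Nov 1, 1771: 365 days.
Nov 1, 1771 → Nov 1, 1772: 366 days (Feb 29, 1772 is in that span).
Nov 1, 1772 → Nov 1, 1773: 365 days.
Nov 1, 1773 → Nov 1, 1774: 365 days.
Nov 1, 1774 → Nov 1, 1775: 365 days.
Nov 1, 1775 → Dec 1, 1775: 30 days (November has 30).
Dec 1, 1775 → Jan 1, 1776: 31 days (December has 31).
Jan 1, 1776 → Feb 1, 1776: 31 days (January has 31).
Feb 1, 1776 → Mar 1, 1776: 29 days (February has 29).
Mar 1, 1776 → Apr 1, 1776: 31 days (March has 31).
Apr 1, 1776 → May 1, 1776: 30 days (April has 30).
May 1, 1776 → Jun 1, 1776: 31 days (May has 31).
Jun 1, 1776 → Jul 1, 1776: 30 days (June has 30).
Jul 1, 1776 → Aug 1, 1776: 31 days (July has 31).
Aug 1, 1776 → Aug 24, 1776: 23 days.
Total: 4314 days.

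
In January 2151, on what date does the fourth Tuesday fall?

January 1, 2151 is a Friday.
The first Tuesday is therefore January 5 (4 days later).
The fourth Tuesday is 5 + 3×7 = January 26.

January 26, 2151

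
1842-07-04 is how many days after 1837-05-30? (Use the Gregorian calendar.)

1861

May 30, 1837 → May 30, 1838: 365 days.
May 30, 1838 → May 30, 1839: 365 days.
May 30, 1839 → May 30, 1840: 366 days (Feb 29, 1840 is in that span).
May 30, 1840 → May 30, 1841: 365 days.
May 30, 1841 → Jun 30, 1841: 31 days (May has 31).
Jun 30, 1841 → Jul 30, 1841: 30 days (June has 30).
Jul 30, 1841 → Aug 30, 1841: 31 days (July has 31).
Aug 30, 1841 → Sep 30, 1841: 31 days (August has 31).
Sep 30, 1841 → Oct 30, 1841: 30 days (September has 30).
Oct 30, 1841 → Nov 30, 1841: 31 days (October has 31).
Nov 30, 1841 → Dec 30, 1841: 30 days (November has 30).
Dec 30, 1841 → Jan 30, 1842: 31 days (December has 31).
Jan 30, 1842 → Feb 28, 1842: 29 days (January has 31).
Feb 28, 1842 → Mar 28, 1842: 28 days (February has 28).
Mar 28, 1842 → Apr 28, 1842: 31 days (March has 31).
Apr 28, 1842 → May 28, 1842: 30 days (April has 30).
May 28, 1842 → Jun 28, 1842: 31 days (May has 31).
Jun 28, 1842 → Jul 4, 1842: 6 days.
Total: 1861 days.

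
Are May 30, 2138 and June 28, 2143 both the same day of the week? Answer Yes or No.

From May 30, 2138 to Jun 28, 2143 is 1855 days.
1855 mod 7 = 0, so they are the same weekday.
(May 30, 2138 is a Friday; Jun 28, 2143 is a Friday.)

Yes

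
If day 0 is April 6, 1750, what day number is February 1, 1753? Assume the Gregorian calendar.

1032

Apr 6, 1750 → Apr 6, 1751: 365 days.
Apr 6, 1751 → Apr 6, 1752: 366 days (Feb 29, 1752 is in that span).
Apr 6, 1752 → May 6, 1752: 30 days (April has 30).
May 6, 1752 → Jun 6, 1752: 31 days (May has 31).
Jun 6, 1752 → Jul 6, 1752: 30 days (June has 30).
Jul 6, 1752 → Aug 6, 1752: 31 days (July has 31).
Aug 6, 1752 → Sep 6, 1752: 31 days (August has 31).
Sep 6, 1752 → Oct 6, 1752: 30 days (September has 30).
Oct 6, 1752 → Nov 6, 1752: 31 days (October has 31).
Nov 6, 1752 → Dec 6, 1752: 30 days (November has 30).
Dec 6, 1752 → Jan 6, 1753: 31 days (December has 31).
Jan 6, 1753 → Feb 1, 1753: 26 days.
Total: 1032 days.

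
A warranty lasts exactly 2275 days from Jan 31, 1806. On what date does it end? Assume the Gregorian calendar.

+365 (one year) → Jan 31, 1807 (1910 left).
+365 (one year) → Jan 31, 1808 (1545 left).
+366 (one year; includes Feb 29, 1808) → Jan 31, 1809 (1179 left).
+365 (one year) → Jan 31, 1810 (814 left).
+365 (one year) → Jan 31, 1811 (449 left).
+365 (one year) → Jan 31, 1812 (84 left).
Jan has 31 days: +1 → Feb 1, 1812 (83 left).
Feb has 29 days: +29 → Mar 1, 1812 (54 left).
Mar has 31 days: +31 → Apr 1, 1812 (23 left).
+23 → Apr 24, 1812.

April 24, 1812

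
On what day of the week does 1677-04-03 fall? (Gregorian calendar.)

Doomsday rule: the anchor day for the 1600s is Tuesday. For year 77: 77÷12 = 6 r 5, and 5÷4 = 1, so 6+5+1 = 12.
Tuesday + 12 ≡ Sunday — that's 1677's doomsday.
In April the doomsday date is Apr 4.
Apr 3 is 1 day before Apr 4; 1 mod 7 = 1, so Sunday − 1 = Saturday.

Saturday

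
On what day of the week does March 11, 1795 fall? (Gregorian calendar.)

Wednesday

Doomsday rule: the anchor day for the 1700s is Sunday. For year 95: 95÷12 = 7 r 11, and 11÷4 = 2, so 7+11+2 = 20.
Sunday + 20 ≡ Saturday — that's 1795's doomsday.
In March the doomsday date is Mar 14.
Mar 11 is 3 days before Mar 14; 3 mod 7 = 3, so Saturday − 3 = Wednesday.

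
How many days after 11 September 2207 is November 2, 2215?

2974

Sep 11, 2207 → Sep 11, 2208: 366 days (Feb 29, 2208 is in that span).
Sep 11, 2208 → Sep 11, 2209: 365 days.
Sep 11, 2209 → Sep 11, 2210: 365 days.
Sep 11, 2210 → Sep 11, 2211: 365 days.
Sep 11, 2211 → Sep 11, 2212: 366 days (Feb 29, 2212 is in that span).
Sep 11, 2212 → Sep 11, 2213: 365 days.
Sep 11, 2213 → Sep 11, 2214: 365 days.
Sep 11, 2214 → Sep 11, 2215: 365 days.
Sep 11, 2215 → Oct 11, 2215: 30 days (September has 30).
Oct 11, 2215 → Nov 2, 2215: 22 days.
Total: 2974 days.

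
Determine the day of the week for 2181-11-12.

Doomsday rule: the anchor day for the 2100s is Sunday. For year 81: 81÷12 = 6 r 9, and 9÷4 = 2, so 6+9+2 = 17.
Sunday + 17 ≡ Wednesday — that's 2181's doomsday.
In November the doomsday date is Nov 7.
Nov 12 is 5 days after Nov 7; 5 mod 7 = 5, so Wednesday + 5 = Monday.

Monday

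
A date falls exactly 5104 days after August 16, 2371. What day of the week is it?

First find the weekday of Aug 16, 2371. Doomsday rule: the anchor day for the 2300s is Wednesday. For year 71: 71÷12 = 5 r 11, and 11÷4 = 2, so 5+11+2 = 18.
Wednesday + 18 ≡ Sunday — that's 2371's doomsday.
In August the doomsday date is Aug 8.
Aug 16 is 8 days after Aug 8; 8 mod 7 = 1, so Sunday + 1 = Monday.
5104 mod 7 = 1, so 5104 days after a Monday is Monday + 1 = Tuesday.

Tuesday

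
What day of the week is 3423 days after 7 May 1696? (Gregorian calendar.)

First find the weekday of May 7, 1696. Doomsday rule: the anchor day for the 1600s is Tuesday. For year 96: 96÷12 = 8 r 0, and 0÷4 = 0, so 8+0+0 = 8.
Tuesday + 8 ≡ Wednesday — that's 1696's doomsday.
In May the doomsday date is May 9.
May 7 is 2 days before May 9; 2 mod 7 = 2, so Wednesday − 2 = Monday.
3423 mod 7 = 0, so 3423 days after a Monday is Monday + 0 = Monday.

Monday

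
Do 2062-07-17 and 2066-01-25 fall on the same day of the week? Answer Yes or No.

Yes

From Jul 17, 2062 to Jan 25, 2066 is 1288 days.
1288 mod 7 = 0, so they are the same weekday.
(Jul 17, 2062 is a Monday; Jan 25, 2066 is a Monday.)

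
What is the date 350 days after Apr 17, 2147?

April 1, 2148

Apr has 30 days: +14 → May 1, 2147 (336 left).
May has 31 days: +31 → Jun 1, 2147 (305 left).
Jun has 30 days: +30 → Jul 1, 2147 (275 left).
Jul has 31 days: +31 → Aug 1, 2147 (244 left).
Aug has 31 days: +31 → Sep 1, 2147 (213 left).
Sep has 30 days: +30 → Oct 1, 2147 (183 left).
Oct has 31 days: +31 → Nov 1, 2147 (152 left).
Nov has 30 days: +30 → Dec 1, 2147 (122 left).
Dec has 31 days: +31 → Jan 1, 2148 (91 left).
Jan has 31 days: +31 → Feb 1, 2148 (60 left).
Feb has 29 days: +29 → Mar 1, 2148 (31 left).
Mar has 31 days: +31 → Apr 1, 2148 (0 left).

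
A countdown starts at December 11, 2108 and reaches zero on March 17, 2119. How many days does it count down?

Dec 11, 2108 → Dec 11, 2109: 365 days.
Dec 11, 2109 → Dec 11, 2110: 365 days.
Dec 11, 2110 → Dec 11, 2111: 365 days.
Dec 11, 2111 → Dec 11, 2112: 366 days (Feb 29, 2112 is in that span).
Dec 11, 2112 → Dec 11, 2113: 365 days.
Dec 11, 2113 → Dec 11, 2114: 365 days.
Dec 11, 2114 → Dec 11, 2115: 365 days.
Dec 11, 2115 → Dec 11, 2116: 366 days (Feb 29, 2116 is in that span).
Dec 11, 2116 → Dec 11, 2117: 365 days.
Dec 11, 2117 → Dec 11, 2118: 365 days.
Dec 11, 2118 → Jan 11, 2119: 31 days (December has 31).
Jan 11, 2119 → Feb 11, 2119: 31 days (January has 31).
Feb 11, 2119 → Mar 11, 2119: 28 days (February has 28).
Mar 11, 2119 → Mar 17, 2119: 6 days.
Total: 3748 days.

3748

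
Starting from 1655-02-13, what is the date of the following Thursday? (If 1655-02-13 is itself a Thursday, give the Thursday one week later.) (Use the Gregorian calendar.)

Feb 13, 1655 is a Saturday.
From Saturday to the next Thursday is 5 days.
Feb 13, 1655 + 5 = Feb 18, 1655.

February 18, 1655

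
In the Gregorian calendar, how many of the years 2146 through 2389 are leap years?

Multiples of 4 in [2146,2389]: 61.
Of those, multiples of 100: 2 (not leap unless ÷400).
Multiples of 400: 0.
Leap years = 61 − 2 + 0 = 59.

59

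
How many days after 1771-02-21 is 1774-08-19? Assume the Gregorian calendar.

1275

Feb 21, 1771 → Feb 21, 1772: 365 days.
Feb 21, 1772 → Feb 21, 1773: 366 days (Feb 29, 1772 is in that span).
Feb 21, 1773 → Feb 21, 1774: 365 days.
Feb 21, 1774 → Mar 21, 1774: 28 days (February has 28).
Mar 21, 1774 → Apr 21, 1774: 31 days (March has 31).
Apr 21, 1774 → May 21, 1774: 30 days (April has 30).
May 21, 1774 → Jun 21, 1774: 31 days (May has 31).
Jun 21, 1774 → Jul 21, 1774: 30 days (June has 30).
Jul 21, 1774 → Aug 19, 1774: 29 days.
Total: 1275 days.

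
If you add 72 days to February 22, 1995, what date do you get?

Feb has 28 days: +7 → Mar 1, 1995 (65 left).
Mar has 31 days: +31 → Apr 1, 1995 (34 left).
Apr has 30 days: +30 → May 1, 1995 (4 left).
+4 → May 5, 1995.

May 5, 1995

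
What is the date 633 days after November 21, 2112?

August 16, 2114

+365 (one year) → Nov 21, 2113 (268 left).
Nov has 30 days: +10 → Dec 1, 2113 (258 left).
Dec has 31 days: +31 → Jan 1, 2114 (227 left).
Jan has 31 days: +31 → Feb 1, 2114 (196 left).
Feb has 28 days: +28 → Mar 1, 2114 (168 left).
Mar has 31 days: +31 → Apr 1, 2114 (137 left).
Apr has 30 days: +30 → May 1, 2114 (107 left).
May has 31 days: +31 → Jun 1, 2114 (76 left).
Jun has 30 days: +30 → Jul 1, 2114 (46 left).
Jul has 31 days: +31 → Aug 1, 2114 (15 left).
+15 → Aug 16, 2114.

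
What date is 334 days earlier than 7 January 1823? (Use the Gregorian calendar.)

−7 → Dec 31, 1822 (end of Dec, 31 days; 327 left).
−31 → Nov 30, 1822 (end of Nov, 30 days; 296 left).
−30 → Oct 31, 1822 (end of Oct, 31 days; 266 left).
−31 → Sep 30, 1822 (end of Sep, 30 days; 235 left).
−30 → Aug 31, 1822 (end of Aug, 31 days; 205 left).
−31 → Jul 31, 1822 (end of Jul, 31 days; 174 left).
−31 → Jun 30, 1822 (end of Jun, 30 days; 143 left).
−30 → May 31, 1822 (end of May, 31 days; 113 left).
−31 → Apr 30, 1822 (end of Apr, 30 days; 82 left).
−30 → Mar 31, 1822 (end of Mar, 31 days; 52 left).
−31 → Feb 28, 1822 (end of Feb, 28 days; 21 left).
−21 → Feb 7, 1822.

February 7, 1822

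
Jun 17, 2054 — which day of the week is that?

Wednesday

Doomsday rule: the anchor day for the 2000s is Tuesday. For year 54: 54÷12 = 4 r 6, and 6÷4 = 1, so 4+6+1 = 11.
Tuesday + 11 ≡ Saturday — that's 2054's doomsday.
In June the doomsday date is Jun 6.
Jun 17 is 11 days after Jun 6; 11 mod 7 = 4, so Saturday + 4 = Wednesday.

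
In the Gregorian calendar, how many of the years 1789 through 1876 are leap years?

Multiples of 4 in [1789,1876]: 22.
Of those, multiples of 100: 1 (not leap unless ÷400).
Multiples of 400: 0.
Leap years = 22 − 1 + 0 = 21.

21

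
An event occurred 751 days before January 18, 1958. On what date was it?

December 29, 1955

−365 (one year) → Jan 18, 1957 (386 left).
−18 → Dec 31, 1956 (end of Dec, 31 days; 368 left).
−31 → Nov 30, 1956 (end of Nov, 30 days; 337 left).
−30 → Oct 31, 1956 (end of Oct, 31 days; 307 left).
−31 → Sep 30, 1956 (end of Sep, 30 days; 276 left).
−30 → Aug 31, 1956 (end of Aug, 31 days; 246 left).
−31 → Jul 31, 1956 (end of Jul, 31 days; 215 left).
−31 → Jun 30, 1956 (end of Jun, 30 days; 184 left).
−30 → May 31, 1956 (end of May, 31 days; 154 left).
−31 → Apr 30, 1956 (end of Apr, 30 days; 123 left).
−30 → Mar 31, 1956 (end of Mar, 31 days; 93 left).
−31 → Feb 29, 1956 (end of Feb, 29 days; 62 left).
−29 → Jan 31, 1956 (end of Jan, 31 days; 33 left).
−31 → Dec 31, 1955 (end of Dec, 31 days; 2 left).
−2 → Dec 29, 1955.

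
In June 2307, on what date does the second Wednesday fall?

June 1, 2307 is a Saturday.
The first Wednesday is therefore June 5 (4 days later).
The second Wednesday is 5 + 1×7 = June 12.

June 12, 2307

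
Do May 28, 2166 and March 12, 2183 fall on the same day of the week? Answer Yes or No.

Yes

From May 28, 2166 to Mar 12, 2183 is 6132 days.
6132 mod 7 = 0, so they are the same weekday.
(May 28, 2166 is a Wednesday; Mar 12, 2183 is a Wednesday.)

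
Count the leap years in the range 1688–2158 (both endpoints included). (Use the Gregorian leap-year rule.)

Multiples of 4 in [1688,2158]: 118.
Of those, multiples of 100: 5 (not leap unless ÷400).
Multiples of 400: 1.
Leap years = 118 − 5 + 1 = 114.

114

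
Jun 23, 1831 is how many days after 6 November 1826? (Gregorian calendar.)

1690

Nov 6, 1826 → Nov 6, 1827: 365 days.
Nov 6, 1827 → Nov 6, 1828: 366 days (Feb 29, 1828 is in that span).
Nov 6, 1828 → Nov 6, 1829: 365 days.
Nov 6, 1829 → Nov 6, 1830: 365 days.
Nov 6, 1830 → Dec 6, 1830: 30 days (November has 30).
Dec 6, 1830 → Jan 6, 1831: 31 days (December has 31).
Jan 6, 1831 → Feb 6, 1831: 31 days (January has 31).
Feb 6, 1831 → Mar 6, 1831: 28 days (February has 28).
Mar 6, 1831 → Apr 6, 1831: 31 days (March has 31).
Apr 6, 1831 → May 6, 1831: 30 days (April has 30).
May 6, 1831 → Jun 6, 1831: 31 days (May has 31).
Jun 6, 1831 → Jun 23, 1831: 17 days.
Total: 1690 days.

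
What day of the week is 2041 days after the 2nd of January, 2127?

Monday

First find the weekday of Jan 2, 2127. Doomsday rule: the anchor day for the 2100s is Sunday. For year 27: 27÷12 = 2 r 3, and 3÷4 = 0, so 2+3+0 = 5.
Sunday + 5 ≡ Friday — that's 2127's doomsday.
In January the doomsday date is Jan 3 (2127 is not a leap year).
Jan 2 is 1 day before Jan 3; 1 mod 7 = 1, so Friday − 1 = Thursday.
2041 mod 7 = 4, so 2041 days after a Thursday is Thursday + 4 = Monday.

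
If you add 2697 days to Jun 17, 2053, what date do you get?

November 4, 2060

+365 (one year) → Jun 17, 2054 (2332 left).
+365 (one year) → Jun 17, 2055 (1967 left).
+366 (one year; includes Feb 29, 2056) → Jun 17, 2056 (1601 left).
+365 (one year) → Jun 17, 2057 (1236 left).
+365 (one year) → Jun 17, 2058 (871 left).
+365 (one year) → Jun 17, 2059 (506 left).
+366 (one year; includes Feb 29, 2060) → Jun 17, 2060 (140 left).
Jun has 30 days: +14 → Jul 1, 2060 (126 left).
Jul has 31 days: +31 → Aug 1, 2060 (95 left).
Aug has 31 days: +31 → Sep 1, 2060 (64 left).
Sep has 30 days: +30 → Oct 1, 2060 (34 left).
Oct has 31 days: +31 → Nov 1, 2060 (3 left).
+3 → Nov 4, 2060.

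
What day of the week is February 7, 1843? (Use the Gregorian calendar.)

January 1, 1843 is a Sunday.
Jan 1, 1843 → Feb 1, 1843: 31 days (January has 31).
Feb 1, 1843 → Feb 7, 1843: 6 days.
Total: 37 days.
37 mod 7 = 2, so Sunday + 2 = Tuesday.

Tuesday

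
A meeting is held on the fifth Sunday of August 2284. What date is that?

August 31, 2284

August 1, 2284 is a Friday.
The first Sunday is therefore August 3 (2 days later).
The fifth Sunday is 3 + 4×7 = August 31.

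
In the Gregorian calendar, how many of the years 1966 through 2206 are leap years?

58

Multiples of 4 in [1966,2206]: 60.
Of those, multiples of 100: 3 (not leap unless ÷400).
Multiples of 400: 1.
Leap years = 60 − 3 + 1 = 58.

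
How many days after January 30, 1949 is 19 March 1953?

Jan 30, 1949 → Jan 30, 1950: 365 days.
Jan 30, 1950 → Jan 30, 1951: 365 days.
Jan 30, 1951 → Jan 30, 1952: 365 days.
Jan 30, 1952 → Jan 30, 1953: 366 days (Feb 29, 1952 is in that span).
Jan 30, 1953 → Feb 28, 1953: 29 days (January has 31).
Feb 28, 1953 → Mar 19, 1953: 19 days.
Total: 1509 days.

1509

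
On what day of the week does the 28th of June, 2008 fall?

Doomsday rule: the anchor day for the 2000s is Tuesday. For year 08: 8÷12 = 0 r 8, and 8÷4 = 2, so 0+8+2 = 10.
Tuesday + 10 ≡ Friday — that's 2008's doomsday.
In June the doomsday date is Jun 6.
Jun 28 is 22 days after Jun 6; 22 mod 7 = 1, so Friday + 1 = Saturday.

Saturday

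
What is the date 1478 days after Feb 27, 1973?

+365 (one year) → Feb 27, 1974 (1113 left).
+365 (one year) → Feb 27, 1975 (748 left).
+365 (one year) → Feb 27, 1976 (383 left).
Feb has 29 days: +3 → Mar 1, 1976 (380 left).
Mar has 31 days: +31 → Apr 1, 1976 (349 left).
Apr has 30 days: +30 → May 1, 1976 (319 left).
May has 31 days: +31 → Jun 1, 1976 (288 left).
Jun has 30 days: +30 → Jul 1, 1976 (258 left).
Jul has 31 days: +31 → Aug 1, 1976 (227 left).
Aug has 31 days: +31 → Sep 1, 1976 (196 left).
Sep has 30 days: +30 → Oct 1, 1976 (166 left).
Oct has 31 days: +31 → Nov 1, 1976 (135 left).
Nov has 30 days: +30 → Dec 1, 1976 (105 left).
Dec has 31 days: +31 → Jan 1, 1977 (74 left).
Jan has 31 days: +31 → Feb 1, 1977 (43 left).
Feb has 28 days: +28 → Mar 1, 1977 (15 left).
+15 → Mar 16, 1977.

March 16, 1977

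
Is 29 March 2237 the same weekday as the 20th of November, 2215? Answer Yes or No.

No

From Nov 20, 2215 to Mar 29, 2237 is 7800 days.
7800 mod 7 = 2, so they are different weekdays.
(Nov 20, 2215 is a Monday; Mar 29, 2237 is a Wednesday.)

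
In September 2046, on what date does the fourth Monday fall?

September 24, 2046

September 1, 2046 is a Saturday.
The first Monday is therefore September 3 (2 days later).
The fourth Monday is 3 + 3×7 = September 24.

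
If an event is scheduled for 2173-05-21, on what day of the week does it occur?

Friday

Doomsday rule: the anchor day for the 2100s is Sunday. For year 73: 73÷12 = 6 r 1, and 1÷4 = 0, so 6+1+0 = 7.
Sunday + 7 ≡ Sunday — that's 2173's doomsday.
In May the doomsday date is May 9.
May 21 is 12 days after May 9; 12 mod 7 = 5, so Sunday + 5 = Friday.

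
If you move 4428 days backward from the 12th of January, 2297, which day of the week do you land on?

Jan 12, 2297 is a Tuesday.
4428 mod 7 = 4, so 4428 days before a Tuesday is Tuesday − 4 = Friday.

Friday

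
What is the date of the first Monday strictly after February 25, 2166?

March 3, 2166

Feb 25, 2166 is a Tuesday.
From Tuesday to the next Monday is 6 days.
Feb 25, 2166 + 6 = Mar 3, 2166.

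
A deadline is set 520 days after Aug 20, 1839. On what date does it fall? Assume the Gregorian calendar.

January 21, 1841

+366 (one year; includes Feb 29, 1840) → Aug 20, 1840 (154 left).
Aug has 31 days: +12 → Sep 1, 1840 (142 left).
Sep has 30 days: +30 → Oct 1, 1840 (112 left).
Oct has 31 days: +31 → Nov 1, 1840 (81 left).
Nov has 30 days: +30 → Dec 1, 1840 (51 left).
Dec has 31 days: +31 → Jan 1, 1841 (20 left).
+20 → Jan 21, 1841.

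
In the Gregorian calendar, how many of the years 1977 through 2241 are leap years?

Multiples of 4 in [1977,2241]: 66.
Of those, multiples of 100: 3 (not leap unless ÷400).
Multiples of 400: 1.
Leap years = 66 − 3 + 1 = 64.

64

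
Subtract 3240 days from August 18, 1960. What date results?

October 5, 1951

−366 (one year; includes Feb 29, 1960) → Aug 18, 1959 (2874 left).
−365 (one year) → Aug 18, 1958 (2509 left).
−365 (one year) → Aug 18, 1957 (2144 left).
−365 (one year) → Aug 18, 1956 (1779 left).
−366 (one year; includes Feb 29, 1956) → Aug 18, 1955 (1413 left).
−365 (one year) → Aug 18, 1954 (1048 left).
−365 (one year) → Aug 18, 1953 (683 left).
−365 (one year) → Aug 18, 1952 (318 left).
−18 → Jul 31, 1952 (end of Jul, 31 days; 300 left).
−31 → Jun 30, 1952 (end of Jun, 30 days; 269 left).
−30 → May 31, 1952 (end of May, 31 days; 239 left).
−31 → Apr 30, 1952 (end of Apr, 30 days; 208 left).
−30 → Mar 31, 1952 (end of Mar, 31 days; 178 left).
−31 → Feb 29, 1952 (end of Feb, 29 days; 147 left).
−29 → Jan 31, 1952 (end of Jan, 31 days; 118 left).
−31 → Dec 31, 1951 (end of Dec, 31 days; 87 left).
−31 → Nov 30, 1951 (end of Nov, 30 days; 56 left).
−30 → Oct 31, 1951 (end of Oct, 31 days; 26 left).
−26 → Oct 5, 1951.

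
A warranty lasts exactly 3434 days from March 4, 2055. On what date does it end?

July 28, 2064

+366 (one year; includes Feb 29, 2056) → Mar 4, 2056 (3068 left).
+365 (one year) → Mar 4, 2057 (2703 left).
+365 (one year) → Mar 4, 2058 (2338 left).
+365 (one year) → Mar 4, 2059 (1973 left).
+366 (one year; includes Feb 29, 2060) → Mar 4, 2060 (1607 left).
+365 (one year) → Mar 4, 2061 (1242 left).
+365 (one year) → Mar 4, 2062 (877 left).
+365 (one year) → Mar 4, 2063 (512 left).
+366 (one year; includes Feb 29, 2064) → Mar 4, 2064 (146 left).
Mar has 31 days: +28 → Apr 1, 2064 (118 left).
Apr has 30 days: +30 → May 1, 2064 (88 left).
May has 31 days: +31 → Jun 1, 2064 (57 left).
Jun has 30 days: +30 → Jul 1, 2064 (27 left).
+27 → Jul 28, 2064.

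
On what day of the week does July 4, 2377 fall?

Monday

Doomsday rule: the anchor day for the 2300s is Wednesday. For year 77: 77÷12 = 6 r 5, and 5÷4 = 1, so 6+5+1 = 12.
Wednesday + 12 ≡ Monday — that's 2377's doomsday.
In July the doomsday date is Jul 11.
Jul 4 is 7 days before Jul 11; 7 mod 7 = 0, so Monday − 0 = Monday.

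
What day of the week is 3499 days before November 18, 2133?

Nov 18, 2133 is a Wednesday.
3499 mod 7 = 6, so 3499 days before a Wednesday is Wednesday − 6 = Thursday.

Thursday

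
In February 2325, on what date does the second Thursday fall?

February 12, 2325

February 1, 2325 is a Sunday.
The first Thursday is therefore February 5 (4 days later).
The second Thursday is 5 + 1×7 = February 12.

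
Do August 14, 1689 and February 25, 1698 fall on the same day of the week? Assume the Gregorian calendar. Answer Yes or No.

From Aug 14, 1689 to Feb 25, 1698 is 3117 days.
3117 mod 7 = 2, so they are different weekdays.
(Aug 14, 1689 is a Sunday; Feb 25, 1698 is a Tuesday.)

No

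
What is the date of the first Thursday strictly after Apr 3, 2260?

Apr 3, 2260 is a Tuesday.
From Tuesday to the next Thursday is 2 days.
Apr 3, 2260 + 2 = Apr 5, 2260.

April 5, 2260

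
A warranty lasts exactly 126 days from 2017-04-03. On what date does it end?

August 7, 2017

Apr has 30 days: +28 → May 1, 2017 (98 left).
May has 31 days: +31 → Jun 1, 2017 (67 left).
Jun has 30 days: +30 → Jul 1, 2017 (37 left).
Jul has 31 days: +31 → Aug 1, 2017 (6 left).
+6 → Aug 7, 2017.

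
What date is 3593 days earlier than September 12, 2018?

−365 (one year) → Sep 12, 2017 (3228 left).
−365 (one year) → Sep 12, 2016 (2863 left).
−366 (one year; includes Feb 29, 2016) → Sep 12, 2015 (2497 left).
−365 (one year) → Sep 12, 2014 (2132 left).
−365 (one year) → Sep 12, 2013 (1767 left).
−365 (one year) → Sep 12, 2012 (1402 left).
−366 (one year; includes Feb 29, 2012) → Sep 12, 2011 (1036 left).
−365 (one year) → Sep 12, 2010 (671 left).
−365 (one year) → Sep 12, 2009 (306 left).
−12 → Aug 31, 2009 (end of Aug, 31 days; 294 left).
−31 → Jul 31, 2009 (end of Jul, 31 days; 263 left).
−31 → Jun 30, 2009 (end of Jun, 30 days; 232 left).
−30 → May 31, 2009 (end of May, 31 days; 202 left).
−31 → Apr 30, 2009 (end of Apr, 30 days; 171 left).
−30 → Mar 31, 2009 (end of Mar, 31 days; 141 left).
−31 → Feb 28, 2009 (end of Feb, 28 days; 110 left).
−28 → Jan 31, 2009 (end of Jan, 31 days; 82 left).
−31 → Dec 31, 2008 (end of Dec, 31 days; 51 left).
−31 → Nov 30, 2008 (end of Nov, 30 days; 20 left).
−20 → Nov 10, 2008.

November 10, 2008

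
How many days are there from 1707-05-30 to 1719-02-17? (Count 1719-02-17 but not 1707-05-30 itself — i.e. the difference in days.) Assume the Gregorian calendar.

4281

May 30, 1707 → May 30, 1708: 366 days (Feb 29, 1708 is in that span).
May 30, 1708 → May 30, 1709: 365 days.
May 30, 1709 → May 30, 1710: 365 days.
May 30, 1710 → May 30, 1711: 365 days.
May 30, 1711 → May 30, 1712: 366 days (Feb 29, 1712 is in that span).
May 30, 1712 → May 30, 1713: 365 days.
May 30, 1713 → May 30, 1714: 365 days.
May 30, 1714 → May 30, 1715: 365 days.
May 30, 1715 → May 30, 1716: 366 days (Feb 29, 1716 is in that span).
May 30, 1716 → May 30, 1717: 365 days.
May 30, 1717 → May 30, 1718: 365 days.
May 30, 1718 → Jun 30, 1718: 31 days (May has 31).
Jun 30, 1718 → Jul 30, 1718: 30 days (June has 30).
Jul 30, 1718 → Aug 30, 1718: 31 days (July has 31).
Aug 30, 1718 → Sep 30, 1718: 31 days (August has 31).
Sep 30, 1718 → Oct 30, 1718: 30 days (September has 30).
Oct 30, 1718 → Nov 30, 1718: 31 days (October has 31).
Nov 30, 1718 → Dec 30, 1718: 30 days (November has 30).
Dec 30, 1718 → Jan 30, 1719: 31 days (December has 31).
Jan 30, 1719 → Feb 17, 1719: 18 days.
Total: 4281 days.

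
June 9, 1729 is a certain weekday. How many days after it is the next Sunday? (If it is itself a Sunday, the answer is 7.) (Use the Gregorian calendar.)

Jun 9, 1729 is a Thursday.
From Thursday to the next Sunday is 3 days.

3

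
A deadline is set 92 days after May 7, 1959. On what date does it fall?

August 7, 1959

May has 31 days: +25 → Jun 1, 1959 (67 left).
Jun has 30 days: +30 → Jul 1, 1959 (37 left).
Jul has 31 days: +31 → Aug 1, 1959 (6 left).
+6 → Aug 7, 1959.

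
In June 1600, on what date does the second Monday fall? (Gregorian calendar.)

June 12, 1600

June 1, 1600 is a Thursday.
The first Monday is therefore June 5 (4 days later).
The second Monday is 5 + 1×7 = June 12.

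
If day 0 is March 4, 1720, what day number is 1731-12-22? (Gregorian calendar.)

4310

Mar 4, 1720 → Mar 4, 1721: 365 days.
Mar 4, 1721 → Mar 4, 1722: 365 days.
Mar 4, 1722 → Mar 4, 1723: 365 days.
Mar 4, 1723 → Mar 4, 1724: 366 days (Feb 29, 1724 is in that span).
Mar 4, 1724 → Mar 4, 1725: 365 days.
Mar 4, 1725 → Mar 4, 1726: 365 days.
Mar 4, 1726 → Mar 4, 1727: 365 days.
Mar 4, 1727 → Mar 4, 1728: 366 days (Feb 29, 1728 is in that span).
Mar 4, 1728 → Mar 4, 1729: 365 days.
Mar 4, 1729 → Mar 4, 1730: 365 days.
Mar 4, 1730 → Mar 4, 1731: 365 days.
Mar 4, 1731 → Apr 4, 1731: 31 days (March has 31).
Apr 4, 1731 → May 4, 1731: 30 days (April has 30).
May 4, 1731 → Jun 4, 1731: 31 days (May has 31).
Jun 4, 1731 → Jul 4, 1731: 30 days (June has 30).
Jul 4, 1731 → Aug 4, 1731: 31 days (July has 31).
Aug 4, 1731 → Sep 4, 1731: 31 days (August has 31).
Sep 4, 1731 → Oct 4, 1731: 30 days (September has 30).
Oct 4, 1731 → Nov 4, 1731: 31 days (October has 31).
Nov 4, 1731 → Dec 4, 1731: 30 days (November has 30).
Dec 4, 1731 → Dec 22, 1731: 18 days.
Total: 4310 days.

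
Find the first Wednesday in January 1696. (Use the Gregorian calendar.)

January 4, 1696

January 1, 1696 is a Sunday.
The first Wednesday is therefore January 4 (3 days later).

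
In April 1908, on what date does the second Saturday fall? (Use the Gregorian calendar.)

April 1, 1908 is a Wednesday.
The first Saturday is therefore April 4 (3 days later).
The second Saturday is 4 + 1×7 = April 11.

April 11, 1908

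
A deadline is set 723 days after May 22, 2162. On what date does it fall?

+365 (one year) → May 22, 2163 (358 left).
May has 31 days: +10 → Jun 1, 2163 (348 left).
Jun has 30 days: +30 → Jul 1, 2163 (318 left).
Jul has 31 days: +31 → Aug 1, 2163 (287 left).
Aug has 31 days: +31 → Sep 1, 2163 (256 left).
Sep has 30 days: +30 → Oct 1, 2163 (226 left).
Oct has 31 days: +31 → Nov 1, 2163 (195 left).
Nov has 30 days: +30 → Dec 1, 2163 (165 left).
Dec has 31 days: +31 → Jan 1, 2164 (134 left).
Jan has 31 days: +31 → Feb 1, 2164 (103 left).
Feb has 29 days: +29 → Mar 1, 2164 (74 left).
Mar has 31 days: +31 → Apr 1, 2164 (43 left).
Apr has 30 days: +30 → May 1, 2164 (13 left).
+13 → May 14, 2164.

May 14, 2164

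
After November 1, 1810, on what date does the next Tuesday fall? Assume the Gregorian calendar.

November 6, 1810

Nov 1, 1810 is a Thursday.
From Thursday to the next Tuesday is 5 days.
Nov 1, 1810 + 5 = Nov 6, 1810.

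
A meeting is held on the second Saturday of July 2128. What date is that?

July 10, 2128

July 1, 2128 is a Thursday.
The first Saturday is therefore July 3 (2 days later).
The second Saturday is 3 + 1×7 = July 10.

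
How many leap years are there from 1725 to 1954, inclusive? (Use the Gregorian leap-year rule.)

Multiples of 4 in [1725,1954]: 57.
Of those, multiples of 100: 2 (not leap unless ÷400).
Multiples of 400: 0.
Leap years = 57 − 2 + 0 = 55.

55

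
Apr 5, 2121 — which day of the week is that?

January 1, 2121 is a Wednesday.
Jan 1, 2121 → Feb 1, 2121: 31 days (January has 31).
Feb 1, 2121 → Mar 1, 2121: 28 days (February has 28).
Mar 1, 2121 → Apr 1, 2121: 31 days (March has 31).
Apr 1, 2121 → Apr 5, 2121: 4 days.
Total: 94 days.
94 mod 7 = 3, so Wednesday + 3 = Saturday.

Saturday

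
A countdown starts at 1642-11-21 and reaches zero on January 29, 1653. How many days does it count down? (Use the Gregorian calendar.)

Nov 21, 1642 → Nov 21, 1643: 365 days.
Nov 21, 1643 → Nov 21, 1644: 366 days (Feb 29, 1644 is in that span).
Nov 21, 1644 → Nov 21, 1645: 365 days.
Nov 21, 1645 → Nov 21, 1646: 365 days.
Nov 21, 1646 → Nov 21, 1647: 365 days.
Nov 21, 1647 → Nov 21, 1648: 366 days (Feb 29, 1648 is in that span).
Nov 21, 1648 → Nov 21, 1649: 365 days.
Nov 21, 1649 → Nov 21, 1650: 365 days.
Nov 21, 1650 → Nov 21, 1651: 365 days.
Nov 21, 1651 → Nov 21, 1652: 366 days (Feb 29, 1652 is in that span).
Nov 21, 1652 → Dec 21, 1652: 30 days (November has 30).
Dec 21, 1652 → Jan 21, 1653: 31 days (December has 31).
Jan 21, 1653 → Jan 29, 1653: 8 days.
Total: 3722 days.

3722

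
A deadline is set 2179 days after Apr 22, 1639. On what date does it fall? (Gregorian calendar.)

+366 (one year; includes Feb 29, 1640) → Apr 22, 1640 (1813 left).
+365 (one year) → Apr 22, 1641 (1448 left).
+365 (one year) → Apr 22, 1642 (1083 left).
+365 (one year) → Apr 22, 1643 (718 left).
+366 (one year; includes Feb 29, 1644) → Apr 22, 1644 (352 left).
Apr has 30 days: +9 → May 1, 1644 (343 left).
May has 31 days: +31 → Jun 1, 1644 (312 left).
Jun has 30 days: +30 → Jul 1, 1644 (282 left).
Jul has 31 days: +31 → Aug 1, 1644 (251 left).
Aug has 31 days: +31 → Sep 1, 1644 (220 left).
Sep has 30 days: +30 → Oct 1, 1644 (190 left).
Oct has 31 days: +31 → Nov 1, 1644 (159 left).
Nov has 30 days: +30 → Dec 1, 1644 (129 left).
Dec has 31 days: +31 → Jan 1, 1645 (98 left).
Jan has 31 days: +31 → Feb 1, 1645 (67 left).
Feb has 28 days: +28 → Mar 1, 1645 (39 left).
Mar has 31 days: +31 → Apr 1, 1645 (8 left).
+8 → Apr 9, 1645.

April 9, 1645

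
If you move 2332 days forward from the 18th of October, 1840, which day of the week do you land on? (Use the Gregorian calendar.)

First find the weekday of Oct 18, 1840. Doomsday rule: the anchor day for the 1800s is Friday. For year 40: 40÷12 = 3 r 4, and 4÷4 = 1, so 3+4+1 = 8.
Friday + 8 ≡ Saturday — that's 1840's doomsday.
In October the doomsday date is Oct 10.
Oct 18 is 8 days after Oct 10; 8 mod 7 = 1, so Saturday + 1 = Sunday.
2332 mod 7 = 1, so 2332 days after a Sunday is Sunday + 1 = Monday.

Monday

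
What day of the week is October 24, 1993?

Doomsday rule: the anchor day for the 1900s is Wednesday. For year 93: 93÷12 = 7 r 9, and 9÷4 = 2, so 7+9+2 = 18.
Wednesday + 18 ≡ Sunday — that's 1993's doomsday.
In October the doomsday date is Oct 10.
Oct 24 is 14 days after Oct 10; 14 mod 7 = 0, so Sunday + 0 = Sunday.

Sunday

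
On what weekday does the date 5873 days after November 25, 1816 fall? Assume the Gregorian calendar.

Monday

First find the weekday of Nov 25, 1816. Doomsday rule: the anchor day for the 1800s is Friday. For year 16: 16÷12 = 1 r 4, and 4÷4 = 1, so 1+4+1 = 6.
Friday + 6 ≡ Thursday — that's 1816's doomsday.
In November the doomsday date is Nov 7.
Nov 25 is 18 days after Nov 7; 18 mod 7 = 4, so Thursday + 4 = Monday.
5873 mod 7 = 0, so 5873 days after a Monday is Monday + 0 = Monday.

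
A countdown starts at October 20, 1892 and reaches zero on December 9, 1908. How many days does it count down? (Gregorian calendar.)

Oct 20, 1892 → Oct 20, 1893: 365 days.
Oct 20, 1893 → Oct 20, 1894: 365 days.
Oct 20, 1894 → Oct 20, 1895: 365 days.
Oct 20, 1895 → Oct 20, 1896: 366 days (Feb 29, 1896 is in that span).
Oct 20, 1896 → Oct 20, 1897: 365 days.
Oct 20, 1897 → Oct 20, 1898: 365 days.
Oct 20, 1898 → Oct 20, 1899: 365 days.
Oct 20, 1899 → Oct 20, 1900: 365 days.
Oct 20, 1900 → Oct 20, 1901: 365 days.
Oct 20, 1901 → Oct 20, 1902: 365 days.
Oct 20, 1902 → Oct 20, 1903: 365 days.
Oct 20, 1903 → Oct 20, 1904: 366 days (Feb 29, 1904 is in that span).
Oct 20, 1904 → Oct 20, 1905: 365 days.
Oct 20, 1905 → Oct 20, 1906: 365 days.
Oct 20, 1906 → Oct 20, 1907: 365 days.
Oct 20, 1907 → Oct 20, 1908: 366 days (Feb 29, 1908 is in that span).
Oct 20, 1908 → Nov 20, 1908: 31 days (October has 31).
Nov 20, 1908 → Dec 9, 1908: 19 days.
Total: 5893 days.

5893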